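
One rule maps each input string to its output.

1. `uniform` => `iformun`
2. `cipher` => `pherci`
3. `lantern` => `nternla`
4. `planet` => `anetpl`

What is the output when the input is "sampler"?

In each case the input is transformed by: move the first 2 characters to the end (rotate left by 2).
Applying that to "sampler" gives "mplersa".

mplersa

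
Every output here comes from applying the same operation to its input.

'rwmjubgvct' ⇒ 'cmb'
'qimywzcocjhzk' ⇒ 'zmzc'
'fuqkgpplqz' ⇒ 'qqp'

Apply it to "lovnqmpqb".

What's happening: keep one character in every 3, starting at position 3 (positions 3rd, 6th, 9th, ...), then move the last character to the front.
For "lovnqmpqb", step one produces "vmb"; step two turns that into "bvm".

bvm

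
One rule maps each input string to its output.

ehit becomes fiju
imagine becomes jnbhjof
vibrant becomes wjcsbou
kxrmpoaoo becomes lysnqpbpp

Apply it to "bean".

In each case the input is transformed by: shift every letter 1 place forward in the alphabet (wrapping around).
Applying that to "bean" gives "cfbo".

cfbo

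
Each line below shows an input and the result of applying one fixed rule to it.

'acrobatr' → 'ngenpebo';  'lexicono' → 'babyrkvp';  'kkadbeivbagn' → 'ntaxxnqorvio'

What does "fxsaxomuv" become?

The transformation: move the last 3 characters to the front (rotate right by 3), then shift every letter 13 places forward in the alphabet (wrapping around) — i.e. ROT13.
For "fxsaxomuv", step one produces "muvfxsaxo"; step two turns that into "zhiskfnkb".

zhiskfnkb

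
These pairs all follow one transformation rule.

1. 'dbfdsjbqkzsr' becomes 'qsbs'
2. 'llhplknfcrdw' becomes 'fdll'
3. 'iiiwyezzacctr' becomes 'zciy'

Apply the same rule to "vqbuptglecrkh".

lrqp

Looking at the pairs, the operation is to keep one character in every 3, starting at position 2 (positions 2nd, 5th, 8th, ...), then move the last 2 characters to the front (rotate right by 2).
Applying both steps to "vqbuptglecrkh": "qplr", then "lrqp".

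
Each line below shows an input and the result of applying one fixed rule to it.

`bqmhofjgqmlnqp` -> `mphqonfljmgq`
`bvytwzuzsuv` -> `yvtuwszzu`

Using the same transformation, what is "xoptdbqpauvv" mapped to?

pvtvdubaqp

Looking at the pairs, the operation is to delete the first 2 characters, then take characters alternately from the front and the back (1st, last, 2nd, 2nd-last, ...).
For "xoptdbqpauvv", step one produces "ptdbqpauvv"; step two turns that into "pvtvdubaqp".
(Check on "bvytwzuzsuv": → "ytwzuzsuv" → "yvtuwszzu" ✓)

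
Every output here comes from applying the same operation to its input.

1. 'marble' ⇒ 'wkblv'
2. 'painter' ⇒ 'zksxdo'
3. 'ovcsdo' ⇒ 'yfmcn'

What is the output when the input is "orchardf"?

Each output is the input with this applied: shift every letter 10 places forward in the alphabet (wrapping around), then delete the last character.
Applying that to "orchardf" gives "ybmrkbn".
(Check on "painter": → "zksxdob" → "zksxdo" ✓)

ybmrkbn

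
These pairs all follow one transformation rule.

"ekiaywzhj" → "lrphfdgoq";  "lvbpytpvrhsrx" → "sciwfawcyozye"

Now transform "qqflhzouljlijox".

The rule is to shift every letter 7 places forward in the alphabet (wrapping around).
"qqflhzouljlijox" → "xxmsogvbsqspqve".

xxmsogvbsqspqve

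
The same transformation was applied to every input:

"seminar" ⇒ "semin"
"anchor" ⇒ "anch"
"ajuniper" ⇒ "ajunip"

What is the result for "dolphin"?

dolph

In each case the input is transformed by: delete the last 2 characters.
Applying that to "dolphin" gives "dolph".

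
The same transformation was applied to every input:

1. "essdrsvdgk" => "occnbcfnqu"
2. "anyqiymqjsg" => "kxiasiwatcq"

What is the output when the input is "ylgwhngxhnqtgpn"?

The transformation: shift every letter 10 places forward in the alphabet (wrapping around).
Doing the same to "ylgwhngxhnqtgpn": "ivqgrxqhrxadqzx".

ivqgrxqhrxadqzx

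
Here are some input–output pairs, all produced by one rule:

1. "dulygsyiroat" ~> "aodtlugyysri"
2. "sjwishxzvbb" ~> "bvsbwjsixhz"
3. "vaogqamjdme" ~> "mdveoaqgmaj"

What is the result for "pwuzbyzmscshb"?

Each output is the input with this applied: move the last 3 characters to the front (rotate right by 3), then swap each adjacent pair of characters (1↔2, 3↔4, ...).
For "pwuzbyzmscshb", step one produces "shbpwuzbyzmsc"; step two turns that into "hspbuwbzzysmc".

hspbuwbzzysmc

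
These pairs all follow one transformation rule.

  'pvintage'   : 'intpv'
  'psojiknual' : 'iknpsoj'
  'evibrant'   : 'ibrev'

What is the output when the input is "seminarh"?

The rule is to delete the last 3 characters, then move the last 3 characters to the front (rotate right by 3).
For "seminarh" the result is "minse".
(Check on "psojiknual": → "psojikn" → "iknpsoj" ✓)

minse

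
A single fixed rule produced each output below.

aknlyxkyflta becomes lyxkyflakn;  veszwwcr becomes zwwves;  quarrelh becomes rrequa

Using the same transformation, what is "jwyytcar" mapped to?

Each output is the input with this applied: delete the last 2 characters, then move the first 3 characters to the end (rotate left by 3).
Applying both steps to "jwyytcar": "jwyytc", then "ytcjwy".

ytcjwy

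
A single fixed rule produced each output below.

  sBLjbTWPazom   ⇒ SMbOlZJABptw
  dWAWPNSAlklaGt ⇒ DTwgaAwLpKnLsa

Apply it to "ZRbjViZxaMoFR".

Rule — flip the case of every letter, then take characters alternately from the front and the back (1st, last, 2nd, 2nd-last, ...).
Applying both steps to "ZRbjViZxaMoFR": "zrBJvIzXAmOfr", then "zrrfBOJmvAIXz".

zrrfBOJmvAIXz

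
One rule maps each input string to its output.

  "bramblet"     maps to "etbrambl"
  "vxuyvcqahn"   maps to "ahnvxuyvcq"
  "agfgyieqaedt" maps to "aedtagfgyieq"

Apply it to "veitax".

xveita

In each case the input is transformed by: move the first 2 characters to the end (rotate left by 2), then swap the front and back halves of the string.
Applying both steps to "veitax": "itaxve", then "xveita".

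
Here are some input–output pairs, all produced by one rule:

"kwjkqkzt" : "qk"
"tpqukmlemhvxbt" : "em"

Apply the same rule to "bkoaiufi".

The transformation: swap the front and back halves of the string, then keep only the first 2 characters.
For "bkoaiufi", step one produces "iufibkoa"; step two turns that into "iu".

iu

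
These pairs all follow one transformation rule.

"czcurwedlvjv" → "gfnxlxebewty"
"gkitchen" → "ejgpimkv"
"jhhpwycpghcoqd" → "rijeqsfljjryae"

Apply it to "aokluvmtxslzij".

vzunbklcqmnwxo

Rule — swap the front and back halves of the string, then shift every letter 2 places forward in the alphabet (wrapping around).
Starting from "aokluvmtxslzij": after the first operation, "txslzijaokluvm"; after the second, "vzunbklcqmnwxo".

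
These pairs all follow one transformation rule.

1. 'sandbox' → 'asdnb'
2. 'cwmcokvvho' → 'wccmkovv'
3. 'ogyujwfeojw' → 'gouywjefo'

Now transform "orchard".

rohca

What's happening: delete the last 2 characters, then swap each adjacent pair of characters (1↔2, 3↔4, ...).
Doing the same to "orchard": "rohca".
(Check on "sandbox": → "sandb" → "asdnb" ✓)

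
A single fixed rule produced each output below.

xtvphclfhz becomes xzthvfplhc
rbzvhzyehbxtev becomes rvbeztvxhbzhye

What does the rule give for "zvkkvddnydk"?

zkvdkyknvdd

What's happening: take characters alternately from the front and the back (1st, last, 2nd, 2nd-last, ...).
So "zvkkvddnydk" becomes "zkvdkyknvdd".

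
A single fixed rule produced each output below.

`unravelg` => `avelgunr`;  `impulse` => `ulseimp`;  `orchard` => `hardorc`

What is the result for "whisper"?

What's happening: move the first 3 characters to the end (rotate left by 3).
Doing the same to "whisper": "sperwhi".

sperwhi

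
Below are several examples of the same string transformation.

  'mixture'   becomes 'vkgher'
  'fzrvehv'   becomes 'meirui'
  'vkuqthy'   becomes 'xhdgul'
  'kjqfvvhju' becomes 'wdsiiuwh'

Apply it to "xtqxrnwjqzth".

Each output is the input with this applied: delete the first character, then shift every letter 13 places forward in the alphabet (wrapping around) — i.e. ROT13.
Starting from "xtqxrnwjqzth": after the first operation, "tqxrnwjqzth"; after the second, "gdkeajwdmgu".

gdkeajwdmgu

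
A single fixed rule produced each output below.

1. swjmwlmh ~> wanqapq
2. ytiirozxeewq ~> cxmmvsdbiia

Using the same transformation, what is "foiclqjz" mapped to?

jsmgpun

The rule is to delete the last character, then shift every letter 4 places forward in the alphabet (wrapping around).
Applying both steps to "foiclqjz": "foiclqj", then "jsmgpun".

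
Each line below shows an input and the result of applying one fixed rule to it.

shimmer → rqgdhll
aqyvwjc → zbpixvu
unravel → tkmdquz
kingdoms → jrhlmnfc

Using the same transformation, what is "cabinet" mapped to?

Each output is the input with this applied: take characters alternately from the front and the back (1st, last, 2nd, 2nd-last, ...), then shift every letter 1 place backward in the alphabet (wrapping around).
"cabinet" → "ctaebni" → "bszdamh".

bszdamh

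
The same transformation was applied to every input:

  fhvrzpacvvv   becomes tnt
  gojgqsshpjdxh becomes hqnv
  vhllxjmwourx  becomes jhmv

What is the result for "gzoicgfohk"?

Rule — shift every letter 2 places backward in the alphabet (wrapping around), then keep one character in every 3, starting at position 3 (positions 3rd, 6th, 9th, ...).
For "gzoicgfohk" the result is "mef".

mef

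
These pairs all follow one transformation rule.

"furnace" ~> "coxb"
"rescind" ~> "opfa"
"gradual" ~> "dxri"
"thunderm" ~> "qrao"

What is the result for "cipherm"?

zmbj

What's happening: keep every other character starting from the first (positions 1st, 3rd, 5th, ...), then shift every letter 3 places backward in the alphabet (wrapping around).
On "cipherm": the first step gives "cpem", and the second then gives "zmbj".
(Check on "furnace": → "frae" → "coxb" ✓)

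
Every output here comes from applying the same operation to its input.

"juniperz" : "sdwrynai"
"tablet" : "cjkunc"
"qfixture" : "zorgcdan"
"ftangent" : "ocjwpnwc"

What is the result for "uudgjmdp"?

ddmpsvmy

The rule is to shift every letter 9 places forward in the alphabet (wrapping around).
For "uudgjmdp" the result is "ddmpsvmy".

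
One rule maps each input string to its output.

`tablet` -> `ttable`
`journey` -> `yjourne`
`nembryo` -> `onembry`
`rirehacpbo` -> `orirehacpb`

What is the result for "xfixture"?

In each case the input is transformed by: move the last character to the front.
On "xfixture" that produces "exfixtur".

exfixtur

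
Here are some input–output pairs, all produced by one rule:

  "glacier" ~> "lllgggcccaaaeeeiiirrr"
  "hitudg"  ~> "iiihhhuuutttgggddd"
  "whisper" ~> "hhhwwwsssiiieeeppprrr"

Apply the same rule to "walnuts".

aaawwwnnnllltttuuusss

Looking at the pairs, the operation is to swap each adjacent pair of characters (1↔2, 3↔4, ...), then repeat every character 3 times.
On "walnuts": the first step gives "awnltus", and the second then gives "aaawwwnnnllltttuuusss".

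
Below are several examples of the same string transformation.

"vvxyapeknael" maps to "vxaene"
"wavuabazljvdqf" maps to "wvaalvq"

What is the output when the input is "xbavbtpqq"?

The transformation: keep every other character starting from the first (positions 1st, 3rd, 5th, ...).
Doing the same to "xbavbtpqq": "xabpq".

xabpq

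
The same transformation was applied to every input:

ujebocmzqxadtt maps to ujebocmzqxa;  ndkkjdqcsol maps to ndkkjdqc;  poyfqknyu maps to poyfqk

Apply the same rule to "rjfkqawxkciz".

The pattern: delete the last 3 characters.
Doing the same to "rjfkqawxkciz": "rjfkqawxk".

rjfkqawxk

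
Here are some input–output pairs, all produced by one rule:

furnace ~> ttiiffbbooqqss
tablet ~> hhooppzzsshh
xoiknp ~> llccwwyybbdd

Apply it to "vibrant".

Looking at the pairs, the operation is to shift every letter 12 places backward in the alphabet (wrapping around), then double every character.
"vibrant" → "jjwwppffoobbhh".

jjwwppffoobbhh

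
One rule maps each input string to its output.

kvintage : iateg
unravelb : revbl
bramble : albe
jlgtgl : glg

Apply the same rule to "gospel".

sle

The transformation: swap each adjacent pair of characters (1↔2, 3↔4, ...), then delete the first 3 characters.
Working it through for "gospel": intermediate "ogpsle", final "sle".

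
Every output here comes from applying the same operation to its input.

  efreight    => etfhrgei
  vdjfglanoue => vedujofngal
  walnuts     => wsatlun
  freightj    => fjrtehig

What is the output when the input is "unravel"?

ulnerva

Looking at the pairs, the operation is to take characters alternately from the front and the back (1st, last, 2nd, 2nd-last, ...).
For "unravel" the result is "ulnerva".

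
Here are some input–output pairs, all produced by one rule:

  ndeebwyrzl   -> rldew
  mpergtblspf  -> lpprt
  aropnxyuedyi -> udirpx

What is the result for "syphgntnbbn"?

Rule — keep every other character starting from the second (positions 2nd, 4th, 6th, ...), then move the first 3 characters to the end (rotate left by 3).
On "syphgntnbbn": the first step gives "yhnnb", and the second then gives "nbyhn".
(Check on "aropnxyuedyi": → "rpxudi" → "udirpx" ✓)

nbyhn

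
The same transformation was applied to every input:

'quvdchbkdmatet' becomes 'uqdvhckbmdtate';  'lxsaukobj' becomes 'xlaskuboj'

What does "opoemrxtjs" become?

The transformation: swap each adjacent pair of characters (1↔2, 3↔4, ...).
"opoemrxtjs" → "poeormtxsj".

poeormtxsj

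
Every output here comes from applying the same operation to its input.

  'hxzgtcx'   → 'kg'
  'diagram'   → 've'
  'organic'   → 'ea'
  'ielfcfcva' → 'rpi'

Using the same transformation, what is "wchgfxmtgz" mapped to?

psg

Rule — keep one character in every 3, starting at position 2 (positions 2nd, 5th, 8th, ...), then shift every letter 13 places forward in the alphabet (wrapping around) — i.e. ROT13.
Working it through for "wchgfxmtgz": intermediate "cft", final "psg".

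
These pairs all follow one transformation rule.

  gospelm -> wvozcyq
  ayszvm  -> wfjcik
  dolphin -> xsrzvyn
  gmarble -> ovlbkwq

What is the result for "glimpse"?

oczwsvq

What's happening: shift every letter 10 places forward in the alphabet (wrapping around), then reverse the string.
On "glimpse": the first step gives "qvswzco", and the second then gives "oczwsvq".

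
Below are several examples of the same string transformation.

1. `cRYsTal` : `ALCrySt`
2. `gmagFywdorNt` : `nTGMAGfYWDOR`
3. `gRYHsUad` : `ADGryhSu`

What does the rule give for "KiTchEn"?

eNkItCH

Rule — flip the case of every letter, then move the last 2 characters to the front (rotate right by 2).
Working it through for "KiTchEn": intermediate "kItCHeN", final "eNkItCH".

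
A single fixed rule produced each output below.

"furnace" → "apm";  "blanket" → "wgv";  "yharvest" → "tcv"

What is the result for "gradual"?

bmv

In each case the input is transformed by: shift every letter 5 places backward in the alphabet (wrapping around), then keep only the first 3 characters.
Starting from "gradual": after the first operation, "bmvypvg"; after the second, "bmv".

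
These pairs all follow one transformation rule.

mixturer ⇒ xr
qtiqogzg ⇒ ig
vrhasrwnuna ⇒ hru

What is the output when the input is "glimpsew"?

Rule — keep one character in every 3, starting at position 3 (positions 3rd, 6th, 9th, ...).
For "glimpsew" the result is "is".

is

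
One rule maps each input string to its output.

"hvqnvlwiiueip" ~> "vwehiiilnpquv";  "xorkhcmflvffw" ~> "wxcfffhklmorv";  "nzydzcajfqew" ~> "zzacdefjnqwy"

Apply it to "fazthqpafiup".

What's happening: sort the characters into alphabetical order, then move the last 2 characters to the front (rotate right by 2).
Starting from "fazthqpafiup": after the first operation, "aaffhippqtuz"; after the second, "uzaaffhippqt".

uzaaffhippqt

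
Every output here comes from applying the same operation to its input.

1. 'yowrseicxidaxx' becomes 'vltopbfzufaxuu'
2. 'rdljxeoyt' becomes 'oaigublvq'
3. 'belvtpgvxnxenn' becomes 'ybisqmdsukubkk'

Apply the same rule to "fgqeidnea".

cdnbfakbx

The pattern: shift every letter 3 places backward in the alphabet (wrapping around).
Doing the same to "fgqeidnea": "cdnbfakbx".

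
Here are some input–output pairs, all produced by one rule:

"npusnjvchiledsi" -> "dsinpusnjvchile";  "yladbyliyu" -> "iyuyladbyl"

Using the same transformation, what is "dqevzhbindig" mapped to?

digdqevzhbin

The rule is to move the last 3 characters to the front (rotate right by 3).
"dqevzhbindig" → "digdqevzhbin".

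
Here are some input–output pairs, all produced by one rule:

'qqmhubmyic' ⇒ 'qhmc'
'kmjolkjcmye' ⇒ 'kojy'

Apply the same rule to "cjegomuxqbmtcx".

cgubc

The rule is to keep one character in every 3, starting at position 1 (positions 1st, 4th, 7th, ...).
"cjegomuxqbmtcx" → "cgubc".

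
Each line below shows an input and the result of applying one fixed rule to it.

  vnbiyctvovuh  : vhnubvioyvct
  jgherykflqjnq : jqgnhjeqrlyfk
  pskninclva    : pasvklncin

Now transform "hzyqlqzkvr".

Looking at the pairs, the operation is to take characters alternately from the front and the back (1st, last, 2nd, 2nd-last, ...).
So "hzyqlqzkvr" becomes "hrzvykqzlq".

hrzvykqzlq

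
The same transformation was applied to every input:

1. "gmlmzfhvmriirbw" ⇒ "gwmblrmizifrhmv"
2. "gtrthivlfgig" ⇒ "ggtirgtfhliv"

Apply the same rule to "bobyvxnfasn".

The pattern: take characters alternately from the front and the back (1st, last, 2nd, 2nd-last, ...).
"bobyvxnfasn" → "bnosbayfvnx".

bnosbayfvnx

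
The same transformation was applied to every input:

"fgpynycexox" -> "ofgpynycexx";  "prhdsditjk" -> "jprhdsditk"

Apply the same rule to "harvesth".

tharvesh

Each output is the input with this applied: move the last character to the front, then swap the first and last characters.
"harvesth" → "tharvesh".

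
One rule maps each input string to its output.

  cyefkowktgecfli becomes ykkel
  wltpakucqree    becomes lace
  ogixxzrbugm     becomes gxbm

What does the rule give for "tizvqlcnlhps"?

Each output is the input with this applied: keep one character in every 3, starting at position 2 (positions 2nd, 5th, 8th, ...).
"tizvqlcnlhps" → "iqnp".

iqnp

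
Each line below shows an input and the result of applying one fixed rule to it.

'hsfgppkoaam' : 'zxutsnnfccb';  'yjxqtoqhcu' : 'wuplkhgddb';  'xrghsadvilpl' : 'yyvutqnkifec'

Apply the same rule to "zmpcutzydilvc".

zyvqppmmlihgc

The pattern: shift every letter 13 places forward in the alphabet (wrapping around) — i.e. ROT13, then sort the characters into reverse alphabetical order.
Starting from "zmpcutzydilvc": after the first operation, "mzcphgmlqvyip"; after the second, "zyvqppmmlihgc".
(Check on "yjxqtoqhcu": → "lwkdgbduph" → "wuplkhgddb" ✓)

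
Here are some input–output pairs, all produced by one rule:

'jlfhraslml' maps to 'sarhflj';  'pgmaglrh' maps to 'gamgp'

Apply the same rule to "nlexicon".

ixeln

In each case the input is transformed by: delete the last 3 characters, then reverse the string.
Starting from "nlexicon": after the first operation, "nlexi"; after the second, "ixeln".
(Check on "pgmaglrh": → "pgmag" → "gamgp" ✓)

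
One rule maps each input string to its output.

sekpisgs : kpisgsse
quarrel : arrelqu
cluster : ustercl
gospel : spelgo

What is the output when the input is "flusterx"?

usterxfl

The rule is to move the first 2 characters to the end (rotate left by 2).
Applying that to "flusterx" gives "usterxfl".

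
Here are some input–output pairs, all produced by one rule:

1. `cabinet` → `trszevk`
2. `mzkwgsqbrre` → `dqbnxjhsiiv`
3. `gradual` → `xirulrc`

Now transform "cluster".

tcljkvi

Looking at the pairs, the operation is to shift every letter 9 places backward in the alphabet (wrapping around).
Doing the same to "cluster": "tcljkvi".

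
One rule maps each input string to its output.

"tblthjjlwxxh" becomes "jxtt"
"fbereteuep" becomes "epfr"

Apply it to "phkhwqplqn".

The rule is to keep one character in every 3, starting at position 1 (positions 1st, 4th, 7th, ...), then swap the front and back halves of the string.
On "phkhwqplqn": the first step gives "phpn", and the second then gives "pnph".

pnph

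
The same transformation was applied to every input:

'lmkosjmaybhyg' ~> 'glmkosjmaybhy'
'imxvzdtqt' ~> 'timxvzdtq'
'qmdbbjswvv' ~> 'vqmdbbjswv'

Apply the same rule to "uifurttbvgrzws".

What's happening: move the last character to the front.
Doing the same to "uifurttbvgrzws": "suifurttbvgrzw".

suifurttbvgrzw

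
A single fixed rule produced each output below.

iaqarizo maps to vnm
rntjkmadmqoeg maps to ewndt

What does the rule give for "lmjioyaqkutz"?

In each case the input is transformed by: shift every letter 13 places forward in the alphabet (wrapping around) — i.e. ROT13, then keep one character in every 3, starting at position 1 (positions 1st, 4th, 7th, ...).
Working it through for "lmjioyaqkutz": intermediate "yzwvblndxhgm", final "yvnh".

yvnh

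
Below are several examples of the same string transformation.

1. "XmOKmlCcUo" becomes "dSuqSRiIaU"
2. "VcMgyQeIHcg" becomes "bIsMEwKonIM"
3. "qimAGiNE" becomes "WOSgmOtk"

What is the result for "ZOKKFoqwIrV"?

fuqqlUWCoXb

Each output is the input with this applied: flip the case of every letter, then shift every letter 6 places forward in the alphabet (wrapping around).
Starting from "ZOKKFoqwIrV": after the first operation, "zokkfOQWiRv"; after the second, "fuqqlUWCoXb".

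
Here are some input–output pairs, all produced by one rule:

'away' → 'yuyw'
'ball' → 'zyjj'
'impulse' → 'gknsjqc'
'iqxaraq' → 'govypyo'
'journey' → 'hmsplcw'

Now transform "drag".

bpye

Rule — shift every letter 2 places backward in the alphabet (wrapping around).
So "drag" becomes "bpye".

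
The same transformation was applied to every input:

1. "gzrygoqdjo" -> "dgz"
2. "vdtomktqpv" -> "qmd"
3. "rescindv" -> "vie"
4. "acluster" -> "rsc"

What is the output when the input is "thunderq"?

qdh

Looking at the pairs, the operation is to keep one character in every 3, starting at position 2 (positions 2nd, 5th, 8th, ...), then reverse the string.
Working it through for "thunderq": intermediate "hdq", final "qdh".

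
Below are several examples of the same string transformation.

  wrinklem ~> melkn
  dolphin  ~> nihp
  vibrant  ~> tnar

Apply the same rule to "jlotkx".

xkt

Each output is the input with this applied: reverse the string, then delete the last 3 characters.
Applying that to "jlotkx" gives "xkt".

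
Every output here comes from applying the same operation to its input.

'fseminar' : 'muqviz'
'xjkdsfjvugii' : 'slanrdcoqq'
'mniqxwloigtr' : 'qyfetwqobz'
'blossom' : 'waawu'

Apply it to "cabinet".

In each case the input is transformed by: shift every letter 8 places forward in the alphabet (wrapping around), then delete the first 2 characters.
"cabinet" → "jqvmb".

jqvmb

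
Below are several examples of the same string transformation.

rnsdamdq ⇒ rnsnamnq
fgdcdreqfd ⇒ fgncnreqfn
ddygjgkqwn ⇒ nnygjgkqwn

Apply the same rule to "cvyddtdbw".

cvynntnbw

In each case the input is transformed by: replace every "d" with "n".
For "cvyddtdbw" the result is "cvynntnbw".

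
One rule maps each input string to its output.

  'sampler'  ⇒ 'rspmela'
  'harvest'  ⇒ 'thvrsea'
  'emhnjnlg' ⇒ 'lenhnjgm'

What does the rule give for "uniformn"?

mufironn

Each output is the input with this applied: swap each adjacent pair of characters (1↔2, 3↔4, ...), then swap the first and last characters.
"uniformn" → "nufironm" → "mufironn".
(Check on "harvest": → "ahvrset" → "thvrsea" ✓)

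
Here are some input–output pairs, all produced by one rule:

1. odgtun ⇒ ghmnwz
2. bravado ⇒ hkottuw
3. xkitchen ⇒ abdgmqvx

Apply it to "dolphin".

abeghiw

Each output is the input with this applied: shift every letter 7 places backward in the alphabet (wrapping around), then sort the characters into alphabetical order.
Applying both steps to "dolphin": "wheiabg", then "abeghiw".
(Check on "odgtun": → "hwzmng" → "ghmnwz" ✓)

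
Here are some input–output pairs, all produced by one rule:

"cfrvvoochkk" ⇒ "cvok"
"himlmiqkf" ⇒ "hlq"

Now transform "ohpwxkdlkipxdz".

What's happening: keep one character in every 3, starting at position 1 (positions 1st, 4th, 7th, ...).
So "ohpwxkdlkipxdz" becomes "owdid".

owdid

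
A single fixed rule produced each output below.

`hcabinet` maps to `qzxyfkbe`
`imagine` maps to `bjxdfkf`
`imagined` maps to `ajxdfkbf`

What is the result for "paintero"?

The rule is to shift every letter 3 places backward in the alphabet (wrapping around), then swap the first and last characters.
Working it through for "paintero": intermediate "mxfkqbol", final "lxfkqbom".

lxfkqbom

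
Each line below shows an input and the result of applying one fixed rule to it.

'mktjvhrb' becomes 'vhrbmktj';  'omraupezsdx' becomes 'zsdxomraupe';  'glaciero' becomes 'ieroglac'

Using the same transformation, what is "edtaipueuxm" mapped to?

euxmedtaipu

In each case the input is transformed by: move the last character to the front, then move the last 3 characters to the front (rotate right by 3).
For "edtaipueuxm", step one produces "medtaipueux"; step two turns that into "euxmedtaipu".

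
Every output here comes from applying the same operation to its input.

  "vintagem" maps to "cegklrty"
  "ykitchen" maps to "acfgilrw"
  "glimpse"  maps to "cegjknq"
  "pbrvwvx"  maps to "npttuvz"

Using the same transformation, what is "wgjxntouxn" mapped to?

ehllmrsuvv

Each output is the input with this applied: shift every letter 2 places backward in the alphabet (wrapping around), then sort the characters into alphabetical order.
"wgjxntouxn" → "uehvlrmsvl" → "ehllmrsuvv".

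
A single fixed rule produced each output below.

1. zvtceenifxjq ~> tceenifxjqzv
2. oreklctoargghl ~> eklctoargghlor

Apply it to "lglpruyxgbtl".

The transformation: move the first 2 characters to the end (rotate left by 2).
So "lglpruyxgbtl" becomes "lpruyxgbtllg".

lpruyxgbtllg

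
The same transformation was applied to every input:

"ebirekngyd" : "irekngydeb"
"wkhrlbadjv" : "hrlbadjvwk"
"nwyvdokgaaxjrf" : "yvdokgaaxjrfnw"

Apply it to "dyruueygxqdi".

Each output is the input with this applied: move the first 2 characters to the end (rotate left by 2).
On "dyruueygxqdi" that produces "ruueygxqdidy".

ruueygxqdidy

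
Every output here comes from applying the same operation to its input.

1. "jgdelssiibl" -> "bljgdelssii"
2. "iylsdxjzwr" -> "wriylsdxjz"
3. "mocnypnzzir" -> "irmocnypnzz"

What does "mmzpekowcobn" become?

bnmmzpekowco

The transformation: move the last 2 characters to the front (rotate right by 2).
For "mmzpekowcobn" the result is "bnmmzpekowco".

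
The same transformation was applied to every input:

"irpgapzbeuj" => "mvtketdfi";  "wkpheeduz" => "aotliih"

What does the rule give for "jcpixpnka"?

ngtmbtr

Each output is the input with this applied: shift every letter 4 places forward in the alphabet (wrapping around), then delete the last 2 characters.
Applying that to "jcpixpnka" gives "ngtmbtr".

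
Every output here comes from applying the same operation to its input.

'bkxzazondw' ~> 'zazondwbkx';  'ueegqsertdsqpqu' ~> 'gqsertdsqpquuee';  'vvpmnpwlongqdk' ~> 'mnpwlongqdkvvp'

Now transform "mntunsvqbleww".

The transformation: move the first 3 characters to the end (rotate left by 3).
Doing the same to "mntunsvqbleww": "unsvqblewwmnt".

unsvqblewwmnt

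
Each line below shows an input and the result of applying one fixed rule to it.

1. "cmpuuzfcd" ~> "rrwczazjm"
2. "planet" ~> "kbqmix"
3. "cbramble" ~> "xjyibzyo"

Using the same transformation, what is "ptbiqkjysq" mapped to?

fnhgvpnmqy

What's happening: shift every letter 3 places backward in the alphabet (wrapping around), then move the first 3 characters to the end (rotate left by 3).
Starting from "ptbiqkjysq": after the first operation, "mqyfnhgvpn"; after the second, "fnhgvpnmqy".
(Check on "cmpuuzfcd": → "zjmrrwcza" → "rrwczazjm" ✓)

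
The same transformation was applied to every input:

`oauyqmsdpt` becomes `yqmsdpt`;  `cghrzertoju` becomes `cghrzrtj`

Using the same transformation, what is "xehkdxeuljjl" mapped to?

xhkdxljjl

The transformation: remove every vowel.
So "xehkdxeuljjl" becomes "xhkdxljjl".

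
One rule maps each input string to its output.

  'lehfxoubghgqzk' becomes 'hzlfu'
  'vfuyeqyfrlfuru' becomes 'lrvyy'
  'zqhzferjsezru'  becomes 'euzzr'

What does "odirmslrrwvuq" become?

The transformation: keep one character in every 3, starting at position 1 (positions 1st, 4th, 7th, ...), then move the first 3 characters to the end (rotate left by 3).
Working it through for "odirmslrrwvuq": intermediate "orlwq", final "wqorl".

wqorl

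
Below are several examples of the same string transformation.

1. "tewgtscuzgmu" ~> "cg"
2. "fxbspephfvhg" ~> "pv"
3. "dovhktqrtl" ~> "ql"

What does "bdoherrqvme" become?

In each case the input is transformed by: keep one character in every 3, starting at position 1 (positions 1st, 4th, 7th, ...), then keep only the last 2 characters.
On "bdoherrqvme": the first step gives "bhrm", and the second then gives "rm".

rm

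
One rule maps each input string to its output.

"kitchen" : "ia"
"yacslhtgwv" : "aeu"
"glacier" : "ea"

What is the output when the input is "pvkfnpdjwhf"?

iu

In each case the input is transformed by: shift every letter 2 places backward in the alphabet (wrapping around), then keep only the vowels.
On "pvkfnpdjwhf": the first step gives "ntidlnbhufd", and the second then gives "iu".
(Check on "yacslhtgwv": → "wyaqjfreut" → "aeu" ✓)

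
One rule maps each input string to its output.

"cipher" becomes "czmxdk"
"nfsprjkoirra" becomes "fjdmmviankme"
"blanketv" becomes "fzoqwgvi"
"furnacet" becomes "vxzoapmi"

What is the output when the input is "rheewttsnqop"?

What's happening: swap the front and back halves of the string, then shift every letter 5 places backward in the alphabet (wrapping around).
For "rheewttsnqop", step one produces "tsnqoprheewt"; step two turns that into "oniljkmczzro".

oniljkmczzro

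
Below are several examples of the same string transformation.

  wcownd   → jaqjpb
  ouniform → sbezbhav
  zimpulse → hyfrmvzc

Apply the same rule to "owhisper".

fcrebjuv

The rule is to swap the front and back halves of the string, then shift every letter 13 places forward in the alphabet (wrapping around) — i.e. ROT13.
Starting from "owhisper": after the first operation, "sperowhi"; after the second, "fcrebjuv".
(Check on "wcownd": → "wndwco" → "jaqjpb" ✓)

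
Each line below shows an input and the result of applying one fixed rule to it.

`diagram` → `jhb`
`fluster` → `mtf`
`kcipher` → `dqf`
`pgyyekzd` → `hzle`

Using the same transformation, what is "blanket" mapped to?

mof

In each case the input is transformed by: shift every letter 1 place forward in the alphabet (wrapping around), then keep every other character starting from the second (positions 2nd, 4th, 6th, ...).
Starting from "blanket": after the first operation, "cmbolfu"; after the second, "mof".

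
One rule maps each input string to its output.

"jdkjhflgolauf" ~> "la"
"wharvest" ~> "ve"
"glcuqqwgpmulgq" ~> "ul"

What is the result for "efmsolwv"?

ol

The transformation: move the last 2 characters to the front (rotate right by 2), then keep only the last 2 characters.
Applying both steps to "efmsolwv": "wvefmsol", then "ol".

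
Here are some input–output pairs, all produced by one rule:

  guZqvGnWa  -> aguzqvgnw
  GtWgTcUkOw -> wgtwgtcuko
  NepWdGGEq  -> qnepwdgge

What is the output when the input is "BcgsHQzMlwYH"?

hbcgshqzmlwy

The transformation: move the last character to the front, then convert every letter to lowercase.
On "BcgsHQzMlwYH": the first step gives "HBcgsHQzMlwY", and the second then gives "hbcgshqzmlwy".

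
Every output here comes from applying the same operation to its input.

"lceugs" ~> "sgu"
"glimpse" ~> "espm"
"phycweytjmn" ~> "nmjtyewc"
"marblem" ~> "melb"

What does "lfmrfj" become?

What's happening: reverse the string, then delete the last 3 characters.
Applying both steps to "lfmrfj": "jfrmfl", then "jfr".

jfr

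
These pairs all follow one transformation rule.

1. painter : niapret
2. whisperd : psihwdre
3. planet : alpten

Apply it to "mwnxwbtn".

wxnwmntb

What's happening: reverse the string, then move the first 3 characters to the end (rotate left by 3).
"mwnxwbtn" → "wxnwmntb".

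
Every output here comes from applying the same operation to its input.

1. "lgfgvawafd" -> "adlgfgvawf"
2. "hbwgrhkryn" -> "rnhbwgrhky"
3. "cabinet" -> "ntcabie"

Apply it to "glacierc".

ecglacir

In each case the input is transformed by: move the last 2 characters to the front (rotate right by 2), then swap the first and last characters.
"glacierc" → "rcglacie" → "ecglacir".
(Check on "lgfgvawafd": → "fdlgfgvawa" → "adlgfgvawf" ✓)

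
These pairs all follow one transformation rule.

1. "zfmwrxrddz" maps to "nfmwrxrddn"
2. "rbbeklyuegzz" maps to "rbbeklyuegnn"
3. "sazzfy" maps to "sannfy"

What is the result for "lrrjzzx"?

lrrjnnx

Each output is the input with this applied: replace every "z" with "n".
Applying that to "lrrjzzx" gives "lrrjnnx".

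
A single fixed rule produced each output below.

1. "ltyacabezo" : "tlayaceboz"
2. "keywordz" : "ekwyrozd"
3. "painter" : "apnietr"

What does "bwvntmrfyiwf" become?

wbnvmtfriyfw

The rule is to swap each adjacent pair of characters (1↔2, 3↔4, ...).
"bwvntmrfyiwf" → "wbnvmtfriyfw".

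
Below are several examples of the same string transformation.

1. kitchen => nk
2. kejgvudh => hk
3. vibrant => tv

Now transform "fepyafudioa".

af

The rule is to move the last character to the front, then keep only the first 2 characters.
Applying both steps to "fepyafudioa": "afepyafudio", then "af".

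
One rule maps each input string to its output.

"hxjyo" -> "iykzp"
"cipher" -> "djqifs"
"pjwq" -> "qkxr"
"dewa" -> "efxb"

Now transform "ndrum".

oesvn

Looking at the pairs, the operation is to shift every letter 1 place forward in the alphabet (wrapping around).
So "ndrum" becomes "oesvn".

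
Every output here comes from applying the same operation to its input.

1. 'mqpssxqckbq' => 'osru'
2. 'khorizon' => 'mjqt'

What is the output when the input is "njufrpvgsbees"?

The transformation: shift every letter 2 places forward in the alphabet (wrapping around), then keep only the first 4 characters.
"njufrpvgsbees" → "plwh".
(Check on "mqpssxqckbq": → "osruuzsemds" → "osru" ✓)

plwh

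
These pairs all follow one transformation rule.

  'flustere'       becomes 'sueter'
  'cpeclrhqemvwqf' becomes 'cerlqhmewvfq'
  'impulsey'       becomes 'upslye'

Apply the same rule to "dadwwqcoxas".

wdqwocaxs

The transformation: delete the first 2 characters, then swap each adjacent pair of characters (1↔2, 3↔4, ...).
On "dadwwqcoxas": the first step gives "dwwqcoxas", and the second then gives "wdqwocaxs".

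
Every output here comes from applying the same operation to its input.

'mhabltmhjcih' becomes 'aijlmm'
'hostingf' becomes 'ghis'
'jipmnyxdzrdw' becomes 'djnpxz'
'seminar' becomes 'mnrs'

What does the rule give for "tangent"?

entt

Rule — keep every other character starting from the first (positions 1st, 3rd, 5th, ...), then sort the characters into alphabetical order.
Starting from "tangent": after the first operation, "tnet"; after the second, "entt".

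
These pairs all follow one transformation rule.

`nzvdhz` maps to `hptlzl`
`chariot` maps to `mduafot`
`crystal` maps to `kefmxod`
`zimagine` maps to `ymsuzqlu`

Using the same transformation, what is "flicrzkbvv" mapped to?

uodlwnhhrx

Looking at the pairs, the operation is to shift every letter 12 places forward in the alphabet (wrapping around), then move the first 2 characters to the end (rotate left by 2).
Doing the same to "flicrzkbvv": "uodlwnhhrx".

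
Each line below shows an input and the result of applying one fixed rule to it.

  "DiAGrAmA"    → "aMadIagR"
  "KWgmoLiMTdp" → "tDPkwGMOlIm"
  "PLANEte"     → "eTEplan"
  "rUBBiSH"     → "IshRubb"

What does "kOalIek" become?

The rule is to move the last 3 characters to the front (rotate right by 3), then flip the case of every letter.
Applying both steps to "kOalIek": "IekkOal", then "iEKKoAL".

iEKKoAL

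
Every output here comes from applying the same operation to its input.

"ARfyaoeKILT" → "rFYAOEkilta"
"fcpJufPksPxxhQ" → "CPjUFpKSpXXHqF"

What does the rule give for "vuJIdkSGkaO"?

Each output is the input with this applied: move the first character to the end, then flip the case of every letter.
Working it through for "vuJIdkSGkaO": intermediate "uJIdkSGkaOv", final "UjiDKsgKAoV".
(Check on "ARfyaoeKILT": → "RfyaoeKILTA" → "rFYAOEkilta" ✓)

UjiDKsgKAoV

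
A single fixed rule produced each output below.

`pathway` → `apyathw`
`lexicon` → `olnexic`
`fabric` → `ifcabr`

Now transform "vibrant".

nvtibra

The rule is to swap the first and last characters, then move the last 2 characters to the front (rotate right by 2).
For "vibrant" the result is "nvtibra".
(Check on "pathway": → "yathwap" → "apyathw" ✓)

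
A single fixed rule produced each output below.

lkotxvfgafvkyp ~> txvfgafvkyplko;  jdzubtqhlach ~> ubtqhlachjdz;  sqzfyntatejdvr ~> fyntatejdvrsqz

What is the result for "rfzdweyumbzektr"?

The transformation: move the first 3 characters to the end (rotate left by 3).
Applying that to "rfzdweyumbzektr" gives "dweyumbzektrrfz".

dweyumbzektrrfz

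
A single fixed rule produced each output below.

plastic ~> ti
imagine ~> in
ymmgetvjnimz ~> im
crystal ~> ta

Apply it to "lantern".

er

Each output is the input with this applied: move the last 3 characters to the front (rotate right by 3), then keep only the first 2 characters.
For "lantern", step one produces "ernlant"; step two turns that into "er".
(Check on "imagine": → "ineimag" → "in" ✓)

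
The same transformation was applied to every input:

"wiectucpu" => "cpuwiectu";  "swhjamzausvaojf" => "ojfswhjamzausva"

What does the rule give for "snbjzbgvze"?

vzesnbjzbg

Each output is the input with this applied: move the last 3 characters to the front (rotate right by 3).
Doing the same to "snbjzbgvze": "vzesnbjzbg".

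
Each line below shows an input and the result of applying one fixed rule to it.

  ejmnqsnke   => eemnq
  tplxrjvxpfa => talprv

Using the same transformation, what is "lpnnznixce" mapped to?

lcniz

The pattern: keep every other character starting from the first (positions 1st, 3rd, 5th, ...), then take characters alternately from the front and the back (1st, last, 2nd, 2nd-last, ...).
On "lpnnznixce": the first step gives "lnzic", and the second then gives "lcniz".
(Check on "ejmnqsnke": → "emqne" → "eemnq" ✓)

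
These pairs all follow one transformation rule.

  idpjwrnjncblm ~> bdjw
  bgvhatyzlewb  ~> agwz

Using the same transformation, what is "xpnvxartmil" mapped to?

lptx

The pattern: keep one character in every 3, starting at position 2 (positions 2nd, 5th, 8th, ...), then sort the characters into alphabetical order.
Starting from "xpnvxartmil": after the first operation, "pxtl"; after the second, "lptx".
(Check on "bgvhatyzlewb": → "gazw" → "agwz" ✓)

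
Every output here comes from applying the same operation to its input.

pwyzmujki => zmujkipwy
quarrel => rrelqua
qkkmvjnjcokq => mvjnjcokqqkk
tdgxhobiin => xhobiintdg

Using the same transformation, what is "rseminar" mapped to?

minarrse

The rule is to move the first 3 characters to the end (rotate left by 3).
Applying that to "rseminar" gives "minarrse".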